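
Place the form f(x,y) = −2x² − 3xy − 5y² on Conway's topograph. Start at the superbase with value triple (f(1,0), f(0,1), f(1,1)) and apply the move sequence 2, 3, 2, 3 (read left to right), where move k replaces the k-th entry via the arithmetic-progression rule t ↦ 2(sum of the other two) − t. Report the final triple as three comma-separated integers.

start (-2,-5,-10) = (f(1,0),f(0,1),f(1,1))
replace slot 2: 2·((-2)+(-10)) − (-5) = -19 → (-2,-19,-10)
replace slot 3: 2·((-2)+(-19)) − (-10) = -32 → (-2,-19,-32)
replace slot 2: 2·((-2)+(-32)) − (-19) = -49 → (-2,-49,-32)
replace slot 3: 2·((-2)+(-49)) − (-32) = -70 → (-2,-49,-70)

-2,-49,-70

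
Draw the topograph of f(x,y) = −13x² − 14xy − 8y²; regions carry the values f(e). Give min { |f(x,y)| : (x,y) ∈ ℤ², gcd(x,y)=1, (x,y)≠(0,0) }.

translate: b→-12 (≡14 mod 26), so (13,14,8)→(13,-12,7)
flip: (13,-12,7)→(7,12,13)
translate: b→-2 (≡12 mod 14), so (7,12,13)→(7,-2,8)
reduced (well bottom): (7,-2,8) with a≤c, −a<b≤a
well minimum |f| = |-7| = 7 (negative-definite)

7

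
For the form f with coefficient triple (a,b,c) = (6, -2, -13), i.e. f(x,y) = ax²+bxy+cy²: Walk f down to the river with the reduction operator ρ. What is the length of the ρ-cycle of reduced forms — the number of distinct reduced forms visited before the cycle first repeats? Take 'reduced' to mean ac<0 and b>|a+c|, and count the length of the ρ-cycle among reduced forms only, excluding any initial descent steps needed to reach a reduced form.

D = 316, ⌊√D⌋ = 17
descent: ρ → (-13,2,6)
descent: ρ → (6,10,-9)  [lands on river]
river: ρ → (-9,8,7)
river: ρ → (7,6,-10)
river: ρ → (-10,14,3)
river: ρ → (3,16,-5)
river: ρ → (-5,14,6)
ρ-cycle length = 6 (tail of 2 descent steps not counted)

6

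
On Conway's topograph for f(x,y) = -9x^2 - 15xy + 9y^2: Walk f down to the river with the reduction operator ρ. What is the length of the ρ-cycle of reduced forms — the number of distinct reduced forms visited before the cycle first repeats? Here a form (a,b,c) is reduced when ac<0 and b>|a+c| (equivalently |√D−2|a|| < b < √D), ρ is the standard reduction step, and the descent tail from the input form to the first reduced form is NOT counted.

D = 549, ⌊√D⌋ = 23
descent: ρ → (9,15,-9)  [lands on river]
river: ρ → (-9,21,3)
river: ρ → (3,21,-9)
river: ρ → (-9,15,9)
river: ρ → (9,21,-3)
river: ρ → (-3,21,9)
ρ-cycle length = 6 (tail of 1 descent step not counted)

6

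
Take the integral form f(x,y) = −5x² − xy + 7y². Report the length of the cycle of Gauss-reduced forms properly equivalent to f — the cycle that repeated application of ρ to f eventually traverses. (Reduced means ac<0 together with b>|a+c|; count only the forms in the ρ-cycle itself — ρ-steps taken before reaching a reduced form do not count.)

D = 141, ⌊√D⌋ = 11
descent: ρ → (7,1,-5)
descent: ρ → (-5,9,3)  [lands on river]
river: ρ → (3,9,-5)
river: ρ → (-5,11,1)
river: ρ → (1,11,-5)
ρ-cycle length = 4 (tail of 2 descent steps not counted)

4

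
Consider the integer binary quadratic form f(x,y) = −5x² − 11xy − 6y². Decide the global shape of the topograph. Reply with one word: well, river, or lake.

D = b²−4ac = (-11)² − 4·(-5)·(-6) = 1
D = 1² is a perfect square ⇒ form factors over ℤ ⇒ lakes

lake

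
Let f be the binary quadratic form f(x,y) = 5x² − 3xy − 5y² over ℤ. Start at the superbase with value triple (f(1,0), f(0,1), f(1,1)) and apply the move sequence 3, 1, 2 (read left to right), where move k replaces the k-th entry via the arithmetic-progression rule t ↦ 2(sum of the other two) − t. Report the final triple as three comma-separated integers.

start (5,-5,-3) = (f(1,0),f(0,1),f(1,1))
replace slot 3: 2·(5+(-5)) − (-3) = 3 → (5,-5,3)
replace slot 1: 2·((-5)+3) − 5 = -9 → (-9,-5,3)
replace slot 2: 2·((-9)+3) − (-5) = -7 → (-9,-7,3)

-9,-7,3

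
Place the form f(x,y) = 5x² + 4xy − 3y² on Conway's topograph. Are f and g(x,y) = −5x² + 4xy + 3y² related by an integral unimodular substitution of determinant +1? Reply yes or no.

D₁ = 76, D₂ = 76
river cycle of f (length 6): (-3, 8, 1), (1, 8, -3), (-3, 4, 5), (5, 6, -2), (-2, 6, 5), (5, 4, -3)
river cycle of g (length 6): (3, 8, -1), (-1, 8, 3), (3, 4, -5), (-5, 6, 2), (2, 6, -5), (-5, 4, 3)
cycles differ ⇒ inequivalent

no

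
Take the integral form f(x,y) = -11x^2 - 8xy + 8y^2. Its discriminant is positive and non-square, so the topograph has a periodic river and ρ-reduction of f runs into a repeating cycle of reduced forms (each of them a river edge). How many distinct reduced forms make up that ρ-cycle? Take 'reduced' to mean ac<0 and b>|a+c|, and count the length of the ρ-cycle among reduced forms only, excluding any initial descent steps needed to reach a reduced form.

D = 416, ⌊√D⌋ = 20
descent: ρ → (8,8,-11)  [lands on river]
river: ρ → (-11,14,5)
river: ρ → (5,16,-8)
river: ρ → (-8,16,5)
river: ρ → (5,14,-11)
river: ρ → (-11,8,8)
ρ-cycle length = 6 (tail of 1 descent step not counted)

6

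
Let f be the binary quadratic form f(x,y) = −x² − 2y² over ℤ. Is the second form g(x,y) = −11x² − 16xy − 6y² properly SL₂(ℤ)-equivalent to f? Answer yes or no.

D₁ = -8, D₂ = -8
f is negative-definite; reduce −f:
−f: reduced (well bottom): (1,0,2) with a≤c, −a<b≤a
flip sign back: reduced form of f is (-1,0,-2)
g is negative-definite; reduce −g:
−g: translate: b→-6 (≡16 mod 22), so (11,16,6)→(11,-6,1)
−g: flip: (11,-6,1)→(1,6,11)
−g: translate: b→0 (≡6 mod 2), so (1,6,11)→(1,0,2)
−g: reduced (well bottom): (1,0,2) with a≤c, −a<b≤a
flip sign back: reduced form of g is (-1,0,-2)
reduced forms (-1, 0, -2) vs (-1, 0, -2) ⇒ equivalent

yes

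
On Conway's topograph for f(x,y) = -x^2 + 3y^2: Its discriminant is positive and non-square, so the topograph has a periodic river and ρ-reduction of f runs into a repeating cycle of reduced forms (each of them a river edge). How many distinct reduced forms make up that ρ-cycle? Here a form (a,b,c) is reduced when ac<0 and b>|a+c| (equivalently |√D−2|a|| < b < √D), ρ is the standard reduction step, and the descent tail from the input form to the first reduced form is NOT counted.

D = 12, ⌊√D⌋ = 3
descent: ρ → (3,0,-1)
descent: ρ → (-1,2,2)  [lands on river]
river: ρ → (2,2,-1)
ρ-cycle length = 2 (tail of 2 descent steps not counted)

2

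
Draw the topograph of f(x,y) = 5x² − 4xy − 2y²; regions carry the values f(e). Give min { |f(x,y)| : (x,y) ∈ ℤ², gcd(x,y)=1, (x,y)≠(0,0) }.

descent: ρ → (-2,4,5)  [lands on river]
river: ρ → (5,6,-1)
river: ρ → (-1,6,5)
river: ρ → (5,4,-2)
closes: descent 1, river 4
min |a| on river = 1

1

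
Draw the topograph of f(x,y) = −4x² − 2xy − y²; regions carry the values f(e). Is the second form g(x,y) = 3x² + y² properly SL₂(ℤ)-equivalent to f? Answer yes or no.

D₁ = -12, D₂ = -12
f is negative-definite; reduce −f:
−f: flip: (4,2,1)→(1,-2,4)
−f: translate: b→0 (≡-2 mod 2), so (1,-2,4)→(1,0,3)
−f: reduced (well bottom): (1,0,3) with a≤c, −a<b≤a
flip sign back: reduced form of f is (-1,0,-3)
g: flip: (3,0,1)→(1,0,3)
g: reduced (well bottom): (1,0,3) with a≤c, −a<b≤a
reduced forms (-1, 0, -3) vs (1, 0, 3) ⇒ inequivalent

no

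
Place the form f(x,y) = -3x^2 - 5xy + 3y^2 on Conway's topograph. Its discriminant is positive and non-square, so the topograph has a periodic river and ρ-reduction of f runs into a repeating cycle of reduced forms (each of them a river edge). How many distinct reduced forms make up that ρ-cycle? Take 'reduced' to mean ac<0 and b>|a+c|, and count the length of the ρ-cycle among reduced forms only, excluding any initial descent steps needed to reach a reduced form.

D = 61, ⌊√D⌋ = 7
descent: ρ → (3,5,-3)  [lands on river]
river: ρ → (-3,7,1)
river: ρ → (1,7,-3)
river: ρ → (-3,5,3)
river: ρ → (3,7,-1)
river: ρ → (-1,7,3)
ρ-cycle length = 6 (tail of 1 descent step not counted)

6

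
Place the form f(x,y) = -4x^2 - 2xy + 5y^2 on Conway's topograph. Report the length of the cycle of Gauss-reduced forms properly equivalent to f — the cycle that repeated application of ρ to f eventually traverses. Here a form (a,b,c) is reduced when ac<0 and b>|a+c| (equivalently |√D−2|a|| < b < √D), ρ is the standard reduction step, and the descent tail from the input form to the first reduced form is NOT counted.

D = 84, ⌊√D⌋ = 9
descent: ρ → (5,2,-4)  [lands on river]
river: ρ → (-4,6,3)
river: ρ → (3,6,-4)
river: ρ → (-4,2,5)
river: ρ → (5,8,-1)
river: ρ → (-1,8,5)
ρ-cycle length = 6 (tail of 1 descent step not counted)

6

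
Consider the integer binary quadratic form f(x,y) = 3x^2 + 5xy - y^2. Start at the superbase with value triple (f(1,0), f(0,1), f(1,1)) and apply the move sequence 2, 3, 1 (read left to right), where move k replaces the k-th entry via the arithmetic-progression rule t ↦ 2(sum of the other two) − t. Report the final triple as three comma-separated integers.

start (3,-1,7) = (f(1,0),f(0,1),f(1,1))
replace slot 2: 2·(3+7) − (-1) = 21 → (3,21,7)
replace slot 3: 2·(3+21) − 7 = 41 → (3,21,41)
replace slot 1: 2·(21+41) − 3 = 121 → (121,21,41)

121,21,41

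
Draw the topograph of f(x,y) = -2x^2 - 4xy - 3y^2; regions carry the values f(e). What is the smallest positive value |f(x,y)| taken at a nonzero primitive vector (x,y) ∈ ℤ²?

translate: b→0 (≡4 mod 4), so (2,4,3)→(2,0,1)
flip: (2,0,1)→(1,0,2)
reduced (well bottom): (1,0,2) with a≤c, −a<b≤a
well minimum |f| = |-1| = 1 (negative-definite)

1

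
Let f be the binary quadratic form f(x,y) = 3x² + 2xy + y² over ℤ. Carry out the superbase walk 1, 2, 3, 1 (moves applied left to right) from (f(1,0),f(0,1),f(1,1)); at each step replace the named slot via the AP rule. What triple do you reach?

start (3,1,6) = (f(1,0),f(0,1),f(1,1))
replace slot 1: 2·(1+6) − 3 = 11 → (11,1,6)
replace slot 2: 2·(11+6) − 1 = 33 → (11,33,6)
replace slot 3: 2·(11+33) − 6 = 82 → (11,33,82)
replace slot 1: 2·(33+82) − 11 = 219 → (219,33,82)

219,33,82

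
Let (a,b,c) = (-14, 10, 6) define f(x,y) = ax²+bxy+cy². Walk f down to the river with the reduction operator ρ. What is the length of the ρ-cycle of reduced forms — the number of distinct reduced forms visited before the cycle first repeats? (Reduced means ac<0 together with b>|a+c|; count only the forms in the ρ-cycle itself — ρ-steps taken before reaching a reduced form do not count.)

D = 436, ⌊√D⌋ = 20
river: ρ → (6,14,-10)
river: ρ → (-10,6,10)
river: ρ → (10,14,-6)
river: ρ → (-6,10,14)
river: ρ → (14,18,-2)
river: ρ → (-2,18,14)
river: ρ → (14,10,-6)
river: ρ → (-6,14,10)
river: ρ → (10,6,-10)
river: ρ → (-10,14,6)
river: ρ → (6,10,-14)
river: ρ → (-14,18,2)
river: ρ → (2,18,-14)
river: ρ → (-14,10,6)
ρ-cycle length = 14 (tail of 0 descent steps not counted)

14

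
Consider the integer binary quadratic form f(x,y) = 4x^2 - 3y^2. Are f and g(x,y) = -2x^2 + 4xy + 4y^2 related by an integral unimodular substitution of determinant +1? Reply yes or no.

D₁ = 48, D₂ = 48
river cycle of f (length 2): (-3, 6, 1), (1, 6, -3)
river cycle of g (length 2): (4, 4, -2), (-2, 4, 4)
cycles differ ⇒ inequivalent

no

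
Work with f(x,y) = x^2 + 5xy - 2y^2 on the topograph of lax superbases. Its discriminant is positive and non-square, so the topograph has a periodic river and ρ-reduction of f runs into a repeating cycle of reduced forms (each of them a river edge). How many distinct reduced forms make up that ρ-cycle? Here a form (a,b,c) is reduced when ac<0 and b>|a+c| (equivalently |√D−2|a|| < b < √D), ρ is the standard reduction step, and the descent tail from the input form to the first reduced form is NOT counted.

D = 33, ⌊√D⌋ = 5
river: ρ → (-2,3,3)
river: ρ → (3,3,-2)
river: ρ → (-2,5,1)
river: ρ → (1,5,-2)
ρ-cycle length = 4 (tail of 0 descent steps not counted)

4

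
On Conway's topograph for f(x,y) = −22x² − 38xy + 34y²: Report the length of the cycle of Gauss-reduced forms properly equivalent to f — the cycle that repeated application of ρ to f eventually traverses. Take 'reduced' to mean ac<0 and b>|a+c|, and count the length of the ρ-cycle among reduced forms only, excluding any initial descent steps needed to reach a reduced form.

D = 4436, ⌊√D⌋ = 66
descent: ρ → (34,38,-22)  [lands on river]
river: ρ → (-22,50,22)
river: ρ → (22,38,-34)
river: ρ → (-34,30,26)
river: ρ → (26,22,-38)
river: ρ → (-38,54,10)
river: ρ → (10,66,-2)
river: ρ → (-2,66,10)
river: ρ → (10,54,-38)
river: ρ → (-38,22,26)
river: ρ → (26,30,-34)
river: ρ → (-34,38,22)
river: ρ → (22,50,-22)
river: ρ → (-22,38,34)
river: ρ → (34,30,-26)
river: ρ → (-26,22,38)
river: ρ → (38,54,-10)
river: ρ → (-10,66,2)
river: ρ → (2,66,-10)
river: ρ → (-10,54,38)
river: ρ → (38,22,-26)
river: ρ → (-26,30,34)
ρ-cycle length = 22 (tail of 1 descent step not counted)

22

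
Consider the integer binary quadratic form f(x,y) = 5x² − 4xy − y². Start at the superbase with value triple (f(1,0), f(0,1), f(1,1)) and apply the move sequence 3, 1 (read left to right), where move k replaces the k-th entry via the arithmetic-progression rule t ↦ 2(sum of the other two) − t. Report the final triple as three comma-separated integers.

start (5,-1,0) = (f(1,0),f(0,1),f(1,1))
replace slot 3: 2·(5+(-1)) − 0 = 8 → (5,-1,8)
replace slot 1: 2·((-1)+8) − 5 = 9 → (9,-1,8)

9,-1,8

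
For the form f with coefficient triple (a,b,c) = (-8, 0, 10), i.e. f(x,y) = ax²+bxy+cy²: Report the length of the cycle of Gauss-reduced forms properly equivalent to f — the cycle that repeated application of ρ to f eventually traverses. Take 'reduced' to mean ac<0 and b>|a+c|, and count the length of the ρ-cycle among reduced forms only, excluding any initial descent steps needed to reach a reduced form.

D = 320, ⌊√D⌋ = 17
descent: ρ → (10,0,-8)
descent: ρ → (-8,16,2)  [lands on river]
river: ρ → (2,16,-8)
ρ-cycle length = 2 (tail of 2 descent steps not counted)

2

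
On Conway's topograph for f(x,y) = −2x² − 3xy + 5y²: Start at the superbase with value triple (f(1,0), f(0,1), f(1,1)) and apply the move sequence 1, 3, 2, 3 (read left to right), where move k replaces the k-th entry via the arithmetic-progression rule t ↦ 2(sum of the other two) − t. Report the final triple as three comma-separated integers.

start (-2,5,0) = (f(1,0),f(0,1),f(1,1))
replace slot 1: 2·(5+0) − (-2) = 12 → (12,5,0)
replace slot 3: 2·(12+5) − 0 = 34 → (12,5,34)
replace slot 2: 2·(12+34) − 5 = 87 → (12,87,34)
replace slot 3: 2·(12+87) − 34 = 164 → (12,87,164)

12,87,164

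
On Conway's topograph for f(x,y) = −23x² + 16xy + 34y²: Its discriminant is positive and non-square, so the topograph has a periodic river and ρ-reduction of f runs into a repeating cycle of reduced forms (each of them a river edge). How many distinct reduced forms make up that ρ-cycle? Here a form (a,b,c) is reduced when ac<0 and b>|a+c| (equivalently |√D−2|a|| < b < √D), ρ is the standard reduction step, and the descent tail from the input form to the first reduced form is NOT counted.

D = 3384, ⌊√D⌋ = 58
river: ρ → (34,52,-5)
river: ρ → (-5,58,1)
river: ρ → (1,58,-5)
river: ρ → (-5,52,34)
river: ρ → (34,16,-23)
river: ρ → (-23,30,27)
river: ρ → (27,24,-26)
river: ρ → (-26,28,25)
river: ρ → (25,22,-29)
river: ρ → (-29,36,18)
river: ρ → (18,36,-29)
river: ρ → (-29,22,25)
river: ρ → (25,28,-26)
river: ρ → (-26,24,27)
river: ρ → (27,30,-23)
river: ρ → (-23,16,34)
ρ-cycle length = 16 (tail of 0 descent steps not counted)

16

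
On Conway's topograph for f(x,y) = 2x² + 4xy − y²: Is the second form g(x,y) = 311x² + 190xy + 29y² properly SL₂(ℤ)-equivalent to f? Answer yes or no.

D₁ = 24, D₂ = 24
river cycle of f (length 2): (-1, 4, 2), (2, 4, -1)
river cycle of g (length 2): (2, 4, -1), (-1, 4, 2)
cycles coincide ⇒ equivalent

yes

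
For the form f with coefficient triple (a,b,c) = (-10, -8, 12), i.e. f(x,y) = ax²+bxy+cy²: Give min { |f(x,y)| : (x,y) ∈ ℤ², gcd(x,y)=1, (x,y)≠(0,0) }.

descent: ρ → (12,8,-10)  [lands on river]
river: ρ → (-10,12,10)
river: ρ → (10,8,-12)
river: ρ → (-12,16,6)
river: ρ → (6,20,-6)
river: ρ → (-6,16,12)
closes: descent 1, river 6
min |a| on river = 6

6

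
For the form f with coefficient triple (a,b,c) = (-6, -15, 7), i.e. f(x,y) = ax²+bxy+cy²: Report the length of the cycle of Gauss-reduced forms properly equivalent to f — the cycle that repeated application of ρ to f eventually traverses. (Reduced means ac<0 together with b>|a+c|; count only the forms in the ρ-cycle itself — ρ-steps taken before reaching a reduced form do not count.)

D = 393, ⌊√D⌋ = 19
descent: ρ → (7,15,-6)  [lands on river]
river: ρ → (-6,9,13)
river: ρ → (13,17,-2)
river: ρ → (-2,19,4)
river: ρ → (4,13,-14)
river: ρ → (-14,15,3)
river: ρ → (3,15,-14)
river: ρ → (-14,13,4)
river: ρ → (4,19,-2)
river: ρ → (-2,17,13)
river: ρ → (13,9,-6)
river: ρ → (-6,15,7)
river: ρ → (7,13,-8)
river: ρ → (-8,19,1)
river: ρ → (1,19,-8)
river: ρ → (-8,13,7)
ρ-cycle length = 16 (tail of 1 descent step not counted)

16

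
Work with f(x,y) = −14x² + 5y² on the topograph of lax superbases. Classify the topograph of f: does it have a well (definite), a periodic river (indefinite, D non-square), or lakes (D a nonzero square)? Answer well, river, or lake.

D = b²−4ac = 0² − 4·(-14)·5 = 280
D > 0 non-square ⇒ indefinite ⇒ periodic river

river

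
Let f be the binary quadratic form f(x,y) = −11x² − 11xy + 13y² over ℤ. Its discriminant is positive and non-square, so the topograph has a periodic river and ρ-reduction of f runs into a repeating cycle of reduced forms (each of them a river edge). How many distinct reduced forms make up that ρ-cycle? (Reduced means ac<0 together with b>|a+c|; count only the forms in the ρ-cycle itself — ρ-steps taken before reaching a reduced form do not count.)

D = 693, ⌊√D⌋ = 26
descent: ρ → (13,11,-11)  [lands on river]
river: ρ → (-11,11,13)
river: ρ → (13,15,-9)
river: ρ → (-9,21,7)
river: ρ → (7,21,-9)
river: ρ → (-9,15,13)
ρ-cycle length = 6 (tail of 1 descent step not counted)

6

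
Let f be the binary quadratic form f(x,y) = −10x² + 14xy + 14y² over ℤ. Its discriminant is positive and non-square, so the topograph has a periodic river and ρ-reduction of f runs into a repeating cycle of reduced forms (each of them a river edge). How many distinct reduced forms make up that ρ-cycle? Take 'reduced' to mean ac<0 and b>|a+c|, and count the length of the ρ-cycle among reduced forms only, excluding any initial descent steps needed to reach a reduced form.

D = 756, ⌊√D⌋ = 27
river: ρ → (14,14,-10)
river: ρ → (-10,26,2)
river: ρ → (2,26,-10)
river: ρ → (-10,14,14)
ρ-cycle length = 4 (tail of 0 descent steps not counted)

4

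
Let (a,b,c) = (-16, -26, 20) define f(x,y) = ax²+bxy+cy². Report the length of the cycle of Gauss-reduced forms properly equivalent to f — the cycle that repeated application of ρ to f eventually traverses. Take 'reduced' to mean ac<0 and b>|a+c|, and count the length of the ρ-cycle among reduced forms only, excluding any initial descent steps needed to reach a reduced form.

D = 1956, ⌊√D⌋ = 44
descent: ρ → (20,26,-16)  [lands on river]
river: ρ → (-16,38,8)
river: ρ → (8,42,-6)
river: ρ → (-6,42,8)
river: ρ → (8,38,-16)
river: ρ → (-16,26,20)
river: ρ → (20,14,-22)
river: ρ → (-22,30,12)
river: ρ → (12,42,-4)
river: ρ → (-4,38,32)
river: ρ → (32,26,-10)
river: ρ → (-10,34,20)
river: ρ → (20,6,-24)
river: ρ → (-24,42,2)
river: ρ → (2,42,-24)
river: ρ → (-24,6,20)
river: ρ → (20,34,-10)
river: ρ → (-10,26,32)
river: ρ → (32,38,-4)
river: ρ → (-4,42,12)
river: ρ → (12,30,-22)
river: ρ → (-22,14,20)
ρ-cycle length = 22 (tail of 1 descent step not counted)

22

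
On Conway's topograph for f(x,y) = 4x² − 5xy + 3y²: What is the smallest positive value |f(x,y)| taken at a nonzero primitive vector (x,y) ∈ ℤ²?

translate: b→3 (≡-5 mod 8), so (4,-5,3)→(4,3,2)
flip: (4,3,2)→(2,-3,4)
translate: b→1 (≡-3 mod 4), so (2,-3,4)→(2,1,3)
reduced (well bottom): (2,1,3) with a≤c, −a<b≤a
well minimum = a = 2

2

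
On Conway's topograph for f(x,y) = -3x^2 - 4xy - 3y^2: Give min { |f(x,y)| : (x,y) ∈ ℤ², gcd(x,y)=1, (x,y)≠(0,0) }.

translate: b→-2 (≡4 mod 6), so (3,4,3)→(3,-2,2)
flip: (3,-2,2)→(2,2,3)
reduced (well bottom): (2,2,3) with a≤c, −a<b≤a
well minimum |f| = |-2| = 2 (negative-definite)

2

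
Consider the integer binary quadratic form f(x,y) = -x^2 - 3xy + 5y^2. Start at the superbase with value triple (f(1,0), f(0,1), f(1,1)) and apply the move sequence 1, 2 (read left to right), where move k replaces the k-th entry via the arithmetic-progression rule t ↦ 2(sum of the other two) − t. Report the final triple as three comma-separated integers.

start (-1,5,1) = (f(1,0),f(0,1),f(1,1))
replace slot 1: 2·(5+1) − (-1) = 13 → (13,5,1)
replace slot 2: 2·(13+1) − 5 = 23 → (13,23,1)

13,23,1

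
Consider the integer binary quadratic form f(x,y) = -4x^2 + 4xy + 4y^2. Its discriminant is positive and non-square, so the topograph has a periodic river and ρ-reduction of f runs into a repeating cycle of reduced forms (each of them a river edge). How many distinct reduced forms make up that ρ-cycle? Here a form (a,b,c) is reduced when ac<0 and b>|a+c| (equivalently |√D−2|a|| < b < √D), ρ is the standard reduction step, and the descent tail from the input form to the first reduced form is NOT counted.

D = 80, ⌊√D⌋ = 8
river: ρ → (4,4,-4)
river: ρ → (-4,4,4)
ρ-cycle length = 2 (tail of 0 descent steps not counted)

2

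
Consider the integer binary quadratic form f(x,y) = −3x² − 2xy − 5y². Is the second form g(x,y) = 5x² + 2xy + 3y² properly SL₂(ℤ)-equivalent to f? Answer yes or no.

D₁ = -56, D₂ = -56
f is negative-definite; reduce −f:
−f: reduced (well bottom): (3,2,5) with a≤c, −a<b≤a
flip sign back: reduced form of f is (-3,-2,-5)
g: flip: (5,2,3)→(3,-2,5)
g: reduced (well bottom): (3,-2,5) with a≤c, −a<b≤a
reduced forms (-3, -2, -5) vs (3, -2, 5) ⇒ inequivalent

no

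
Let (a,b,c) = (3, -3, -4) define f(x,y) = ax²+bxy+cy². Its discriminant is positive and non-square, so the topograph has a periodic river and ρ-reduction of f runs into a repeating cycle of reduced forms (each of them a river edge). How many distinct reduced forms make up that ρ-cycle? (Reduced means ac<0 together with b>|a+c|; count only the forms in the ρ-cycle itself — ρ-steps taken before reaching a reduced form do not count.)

D = 57, ⌊√D⌋ = 7
descent: ρ → (-4,3,3)  [lands on river]
river: ρ → (3,3,-4)
river: ρ → (-4,5,2)
river: ρ → (2,7,-1)
river: ρ → (-1,7,2)
river: ρ → (2,5,-4)
ρ-cycle length = 6 (tail of 1 descent step not counted)

6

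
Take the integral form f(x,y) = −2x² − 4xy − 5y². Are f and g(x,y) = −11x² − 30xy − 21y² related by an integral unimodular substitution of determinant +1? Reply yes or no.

D₁ = -24, D₂ = -24
f is negative-definite; reduce −f:
−f: translate: b→0 (≡4 mod 4), so (2,4,5)→(2,0,3)
−f: reduced (well bottom): (2,0,3) with a≤c, −a<b≤a
flip sign back: reduced form of f is (-2,0,-3)
g is negative-definite; reduce −g:
−g: translate: b→8 (≡30 mod 22), so (11,30,21)→(11,8,2)
−g: flip: (11,8,2)→(2,-8,11)
−g: translate: b→0 (≡-8 mod 4), so (2,-8,11)→(2,0,3)
−g: reduced (well bottom): (2,0,3) with a≤c, −a<b≤a
flip sign back: reduced form of g is (-2,0,-3)
reduced forms (-2, 0, -3) vs (-2, 0, -3) ⇒ equivalent

yes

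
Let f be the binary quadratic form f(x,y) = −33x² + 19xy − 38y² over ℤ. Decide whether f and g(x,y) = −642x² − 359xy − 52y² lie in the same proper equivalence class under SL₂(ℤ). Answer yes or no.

D₁ = -4655, D₂ = -4655
f is negative-definite; reduce −f:
−f: reduced (well bottom): (33,-19,38) with a≤c, −a<b≤a
flip sign back: reduced form of f is (-33,19,-38)
g is negative-definite; reduce −g:
−g: flip: (642,359,52)→(52,-359,642)
−g: translate: b→-47 (≡-359 mod 104), so (52,-359,642)→(52,-47,33)
−g: flip: (52,-47,33)→(33,47,52)
−g: translate: b→-19 (≡47 mod 66), so (33,47,52)→(33,-19,38)
−g: reduced (well bottom): (33,-19,38) with a≤c, −a<b≤a
flip sign back: reduced form of g is (-33,19,-38)
reduced forms (-33, 19, -38) vs (-33, 19, -38) ⇒ equivalent

yes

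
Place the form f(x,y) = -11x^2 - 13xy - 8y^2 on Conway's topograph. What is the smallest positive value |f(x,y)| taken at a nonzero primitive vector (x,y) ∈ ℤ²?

translate: b→-9 (≡13 mod 22), so (11,13,8)→(11,-9,6)
flip: (11,-9,6)→(6,9,11)
translate: b→-3 (≡9 mod 12), so (6,9,11)→(6,-3,8)
reduced (well bottom): (6,-3,8) with a≤c, −a<b≤a
well minimum |f| = |-6| = 6 (negative-definite)

6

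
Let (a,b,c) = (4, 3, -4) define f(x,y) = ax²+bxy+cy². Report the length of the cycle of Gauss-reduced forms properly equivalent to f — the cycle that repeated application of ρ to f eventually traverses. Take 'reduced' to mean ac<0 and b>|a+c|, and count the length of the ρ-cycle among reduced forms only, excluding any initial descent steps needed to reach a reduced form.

D = 73, ⌊√D⌋ = 8
river: ρ → (-4,5,3)
river: ρ → (3,7,-2)
river: ρ → (-2,5,6)
river: ρ → (6,7,-1)
river: ρ → (-1,7,6)
river: ρ → (6,5,-2)
river: ρ → (-2,7,3)
river: ρ → (3,5,-4)
river: ρ → (-4,3,4)
river: ρ → (4,5,-3)
river: ρ → (-3,7,2)
river: ρ → (2,5,-6)
river: ρ → (-6,7,1)
river: ρ → (1,7,-6)
river: ρ → (-6,5,2)
river: ρ → (2,7,-3)
river: ρ → (-3,5,4)
river: ρ → (4,3,-4)
ρ-cycle length = 18 (tail of 0 descent steps not counted)

18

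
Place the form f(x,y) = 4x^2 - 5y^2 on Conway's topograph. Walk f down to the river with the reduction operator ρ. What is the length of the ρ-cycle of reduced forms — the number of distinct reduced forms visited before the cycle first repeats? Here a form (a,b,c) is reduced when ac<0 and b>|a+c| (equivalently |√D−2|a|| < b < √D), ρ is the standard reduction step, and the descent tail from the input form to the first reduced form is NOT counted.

D = 80, ⌊√D⌋ = 8
descent: ρ → (-5,0,4)
descent: ρ → (4,8,-1)  [lands on river]
river: ρ → (-1,8,4)
ρ-cycle length = 2 (tail of 2 descent steps not counted)

2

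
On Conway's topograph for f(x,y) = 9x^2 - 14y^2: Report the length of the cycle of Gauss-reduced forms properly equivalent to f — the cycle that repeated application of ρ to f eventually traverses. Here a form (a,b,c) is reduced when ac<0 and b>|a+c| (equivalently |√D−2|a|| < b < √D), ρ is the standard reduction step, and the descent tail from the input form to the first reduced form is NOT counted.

D = 504, ⌊√D⌋ = 22
descent: ρ → (-14,0,9)
descent: ρ → (9,18,-5)  [lands on river]
river: ρ → (-5,22,1)
river: ρ → (1,22,-5)
river: ρ → (-5,18,9)
ρ-cycle length = 4 (tail of 2 descent steps not counted)

4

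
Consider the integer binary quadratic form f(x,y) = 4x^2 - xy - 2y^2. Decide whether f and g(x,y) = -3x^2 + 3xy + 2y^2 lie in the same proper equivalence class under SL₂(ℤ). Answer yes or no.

D₁ = 33, D₂ = 33
river cycle of f (length 4): (-2, 5, 1), (1, 5, -2), (-2, 3, 3), (3, 3, -2)
river cycle of g (length 4): (2, 5, -1), (-1, 5, 2), (2, 3, -3), (-3, 3, 2)
cycles differ ⇒ inequivalent

no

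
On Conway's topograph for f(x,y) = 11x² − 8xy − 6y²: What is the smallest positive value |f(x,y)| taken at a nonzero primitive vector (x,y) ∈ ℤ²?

descent: ρ → (-6,8,11)  [lands on river]
river: ρ → (11,14,-3)
river: ρ → (-3,16,6)
river: ρ → (6,8,-11)
river: ρ → (-11,14,3)
river: ρ → (3,16,-6)
closes: descent 1, river 6
min |a| on river = 3

3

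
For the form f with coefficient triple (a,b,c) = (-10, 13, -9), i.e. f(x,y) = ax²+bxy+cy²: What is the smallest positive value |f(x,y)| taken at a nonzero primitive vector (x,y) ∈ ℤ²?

translate: b→7 (≡-13 mod 20), so (10,-13,9)→(10,7,6)
flip: (10,7,6)→(6,-7,10)
translate: b→5 (≡-7 mod 12), so (6,-7,10)→(6,5,9)
reduced (well bottom): (6,5,9) with a≤c, −a<b≤a
well minimum |f| = |-6| = 6 (negative-definite)

6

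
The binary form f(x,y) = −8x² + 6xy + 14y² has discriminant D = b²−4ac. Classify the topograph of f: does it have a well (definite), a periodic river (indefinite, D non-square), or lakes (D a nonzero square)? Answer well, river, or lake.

D = b²−4ac = 6² − 4·(-8)·14 = 484
D = 22² is a perfect square ⇒ form factors over ℤ ⇒ lakes

lake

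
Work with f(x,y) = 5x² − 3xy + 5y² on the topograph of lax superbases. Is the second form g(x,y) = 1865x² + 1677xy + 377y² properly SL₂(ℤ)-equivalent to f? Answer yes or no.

D₁ = -91, D₂ = -91
f: flip: (5,-3,5)→(5,3,5)
f: reduced (well bottom): (5,3,5) with a≤c, −a<b≤a
g: flip: (1865,1677,377)→(377,-1677,1865)
g: translate: b→-169 (≡-1677 mod 754), so (377,-1677,1865)→(377,-169,19)
g: flip: (377,-169,19)→(19,169,377)
g: translate: b→17 (≡169 mod 38), so (19,169,377)→(19,17,5)
g: flip: (19,17,5)→(5,-17,19)
g: translate: b→3 (≡-17 mod 10), so (5,-17,19)→(5,3,5)
g: reduced (well bottom): (5,3,5) with a≤c, −a<b≤a
reduced forms (5, 3, 5) vs (5, 3, 5) ⇒ equivalent

yes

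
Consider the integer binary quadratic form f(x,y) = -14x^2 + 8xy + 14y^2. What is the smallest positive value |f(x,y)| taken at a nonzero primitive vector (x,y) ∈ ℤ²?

river: ρ → (14,20,-8)
river: ρ → (-8,28,2)
river: ρ → (2,28,-8)
river: ρ → (-8,20,14)
river: ρ → (14,8,-14)
river: ρ → (-14,20,8)
river: ρ → (8,28,-2)
river: ρ → (-2,28,8)
river: ρ → (8,20,-14)
river: ρ → (-14,8,14)
closes: descent 0, river 10
min |a| on river = 2

2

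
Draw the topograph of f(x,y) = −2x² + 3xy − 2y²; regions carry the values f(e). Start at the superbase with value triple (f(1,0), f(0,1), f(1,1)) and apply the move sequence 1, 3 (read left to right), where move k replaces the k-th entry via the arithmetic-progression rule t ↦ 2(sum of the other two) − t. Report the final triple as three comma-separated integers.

start (-2,-2,-1) = (f(1,0),f(0,1),f(1,1))
replace slot 1: 2·((-2)+(-1)) − (-2) = -4 → (-4,-2,-1)
replace slot 3: 2·((-4)+(-2)) − (-1) = -11 → (-4,-2,-11)

-4,-2,-11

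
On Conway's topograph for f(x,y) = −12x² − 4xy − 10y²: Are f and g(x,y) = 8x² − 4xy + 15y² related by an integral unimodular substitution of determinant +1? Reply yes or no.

D₁ = -464, D₂ = -464
f is negative-definite; reduce −f:
−f: flip: (12,4,10)→(10,-4,12)
−f: reduced (well bottom): (10,-4,12) with a≤c, −a<b≤a
flip sign back: reduced form of f is (-10,4,-12)
g: reduced (well bottom): (8,-4,15) with a≤c, −a<b≤a
reduced forms (-10, 4, -12) vs (8, -4, 15) ⇒ inequivalent

no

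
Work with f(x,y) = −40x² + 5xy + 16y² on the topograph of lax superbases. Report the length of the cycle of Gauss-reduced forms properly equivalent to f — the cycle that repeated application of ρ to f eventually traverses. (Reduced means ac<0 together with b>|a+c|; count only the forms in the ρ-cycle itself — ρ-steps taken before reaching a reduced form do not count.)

D = 2585, ⌊√D⌋ = 50
descent: ρ → (16,27,-29)  [lands on river]
river: ρ → (-29,31,14)
river: ρ → (14,25,-35)
river: ρ → (-35,45,4)
river: ρ → (4,43,-46)
river: ρ → (-46,49,1)
river: ρ → (1,49,-46)
river: ρ → (-46,43,4)
river: ρ → (4,45,-35)
river: ρ → (-35,25,14)
river: ρ → (14,31,-29)
river: ρ → (-29,27,16)
river: ρ → (16,37,-19)
river: ρ → (-19,39,14)
river: ρ → (14,45,-10)
river: ρ → (-10,35,34)
river: ρ → (34,33,-11)
river: ρ → (-11,33,34)
river: ρ → (34,35,-10)
river: ρ → (-10,45,14)
river: ρ → (14,39,-19)
river: ρ → (-19,37,16)
ρ-cycle length = 22 (tail of 1 descent step not counted)

22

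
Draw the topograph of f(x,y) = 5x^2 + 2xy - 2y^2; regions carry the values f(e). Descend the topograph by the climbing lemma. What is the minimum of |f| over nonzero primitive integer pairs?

descent: ρ → (-2,6,1)  [lands on river]
river: ρ → (1,6,-2)
closes: descent 1, river 2
min |a| on river = 1

1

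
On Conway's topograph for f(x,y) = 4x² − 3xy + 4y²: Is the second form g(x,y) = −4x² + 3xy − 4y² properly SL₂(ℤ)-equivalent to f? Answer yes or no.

D₁ = -55, D₂ = -55
f: flip: (4,-3,4)→(4,3,4)
f: reduced (well bottom): (4,3,4) with a≤c, −a<b≤a
g is negative-definite; reduce −g:
−g: flip: (4,-3,4)→(4,3,4)
−g: reduced (well bottom): (4,3,4) with a≤c, −a<b≤a
flip sign back: reduced form of g is (-4,-3,-4)
reduced forms (4, 3, 4) vs (-4, -3, -4) ⇒ inequivalent

no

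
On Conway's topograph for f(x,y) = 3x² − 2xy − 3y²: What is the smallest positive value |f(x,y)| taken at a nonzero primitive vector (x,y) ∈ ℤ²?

descent: ρ → (-3,2,3)  [lands on river]
river: ρ → (3,4,-2)
river: ρ → (-2,4,3)
river: ρ → (3,2,-3)
river: ρ → (-3,4,2)
river: ρ → (2,4,-3)
closes: descent 1, river 6
min |a| on river = 2

2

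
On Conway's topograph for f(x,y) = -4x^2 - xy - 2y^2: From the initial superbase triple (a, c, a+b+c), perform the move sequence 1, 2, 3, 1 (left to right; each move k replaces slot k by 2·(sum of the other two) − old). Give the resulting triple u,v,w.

start (-4,-2,-7) = (f(1,0),f(0,1),f(1,1))
replace slot 1: 2·((-2)+(-7)) − (-4) = -14 → (-14,-2,-7)
replace slot 2: 2·((-14)+(-7)) − (-2) = -40 → (-14,-40,-7)
replace slot 3: 2·((-14)+(-40)) − (-7) = -101 → (-14,-40,-101)
replace slot 1: 2·((-40)+(-101)) − (-14) = -268 → (-268,-40,-101)

-268,-40,-101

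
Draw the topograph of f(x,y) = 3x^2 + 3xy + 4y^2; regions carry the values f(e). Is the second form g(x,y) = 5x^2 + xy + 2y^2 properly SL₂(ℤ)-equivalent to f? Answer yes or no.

D₁ = -39, D₂ = -39
f: reduced (well bottom): (3,3,4) with a≤c, −a<b≤a
g: flip: (5,1,2)→(2,-1,5)
g: reduced (well bottom): (2,-1,5) with a≤c, −a<b≤a
reduced forms (3, 3, 4) vs (2, -1, 5) ⇒ inequivalent

no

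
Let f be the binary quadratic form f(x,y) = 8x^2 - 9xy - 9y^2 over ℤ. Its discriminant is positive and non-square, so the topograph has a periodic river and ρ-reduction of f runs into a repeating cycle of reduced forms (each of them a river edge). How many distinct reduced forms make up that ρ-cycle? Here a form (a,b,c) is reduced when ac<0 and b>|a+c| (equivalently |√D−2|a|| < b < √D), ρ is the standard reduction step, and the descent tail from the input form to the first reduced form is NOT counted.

D = 369, ⌊√D⌋ = 19
descent: ρ → (-9,9,8)  [lands on river]
river: ρ → (8,7,-10)
river: ρ → (-10,13,5)
river: ρ → (5,17,-4)
river: ρ → (-4,15,9)
river: ρ → (9,3,-10)
river: ρ → (-10,17,2)
river: ρ → (2,19,-1)
river: ρ → (-1,19,2)
river: ρ → (2,17,-10)
river: ρ → (-10,3,9)
river: ρ → (9,15,-4)
river: ρ → (-4,17,5)
river: ρ → (5,13,-10)
river: ρ → (-10,7,8)
river: ρ → (8,9,-9)
ρ-cycle length = 16 (tail of 1 descent step not counted)

16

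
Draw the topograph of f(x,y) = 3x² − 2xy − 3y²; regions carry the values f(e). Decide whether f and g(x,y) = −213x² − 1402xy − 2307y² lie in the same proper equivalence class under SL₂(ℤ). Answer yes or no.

D₁ = 40, D₂ = 40
river cycle of f (length 6): (-3, 2, 3), (3, 4, -2), (-2, 4, 3), (3, 2, -3), (-3, 4, 2), (2, 4, -3)
river cycle of g (length 6): (-3, 2, 3), (3, 4, -2), (-2, 4, 3), (3, 2, -3), (-3, 4, 2), (2, 4, -3)
cycles coincide ⇒ equivalent

yes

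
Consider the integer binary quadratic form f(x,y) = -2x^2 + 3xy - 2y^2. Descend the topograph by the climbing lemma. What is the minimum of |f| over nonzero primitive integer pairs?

translate: b→1 (≡-3 mod 4), so (2,-3,2)→(2,1,1)
flip: (2,1,1)→(1,-1,2)
translate: b→1 (≡-1 mod 2), so (1,-1,2)→(1,1,2)
reduced (well bottom): (1,1,2) with a≤c, −a<b≤a
well minimum |f| = |-1| = 1 (negative-definite)

1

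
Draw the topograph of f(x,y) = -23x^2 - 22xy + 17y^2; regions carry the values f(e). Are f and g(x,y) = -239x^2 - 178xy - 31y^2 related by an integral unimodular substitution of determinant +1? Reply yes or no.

D₁ = 2048, D₂ = 2048
river cycle of f (length 12): (17, 22, -23), (-23, 24, 16), (16, 40, -7), (-7, 44, 4), (4, 44, -7), (-7, 40, 16), (16, 24, -23), (-23, 22, 17), (17, 12, -28), (-28, 44, 1), … (2 more)
river cycle of g (length 12): (16, 40, -7), (-7, 44, 4), (4, 44, -7), (-7, 40, 16), (16, 24, -23), (-23, 22, 17), (17, 12, -28), (-28, 44, 1), (1, 44, -28), (-28, 12, 17), … (2 more)
cycles coincide ⇒ equivalent

yes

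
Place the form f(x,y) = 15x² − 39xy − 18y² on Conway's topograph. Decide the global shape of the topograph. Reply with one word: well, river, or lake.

D = b²−4ac = (-39)² − 4·15·(-18) = 2601
D = 51² is a perfect square ⇒ form factors over ℤ ⇒ lakes

lake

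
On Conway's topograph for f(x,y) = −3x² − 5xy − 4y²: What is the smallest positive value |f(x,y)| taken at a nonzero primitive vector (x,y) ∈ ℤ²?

translate: b→-1 (≡5 mod 6), so (3,5,4)→(3,-1,2)
flip: (3,-1,2)→(2,1,3)
reduced (well bottom): (2,1,3) with a≤c, −a<b≤a
well minimum |f| = |-2| = 2 (negative-definite)

2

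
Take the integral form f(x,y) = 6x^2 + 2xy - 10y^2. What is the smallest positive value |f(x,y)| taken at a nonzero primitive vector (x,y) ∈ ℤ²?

descent: ρ → (-10,-2,6)
descent: ρ → (6,14,-2)  [lands on river]
river: ρ → (-2,14,6)
river: ρ → (6,10,-6)
river: ρ → (-6,14,2)
river: ρ → (2,14,-6)
river: ρ → (-6,10,6)
closes: descent 2, river 6
min |a| on river = 2

2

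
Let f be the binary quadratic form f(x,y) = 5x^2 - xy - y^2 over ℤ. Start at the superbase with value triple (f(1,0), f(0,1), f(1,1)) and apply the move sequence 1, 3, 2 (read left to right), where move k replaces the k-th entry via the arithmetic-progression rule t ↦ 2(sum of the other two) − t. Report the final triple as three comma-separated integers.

start (5,-1,3) = (f(1,0),f(0,1),f(1,1))
replace slot 1: 2·((-1)+3) − 5 = -1 → (-1,-1,3)
replace slot 3: 2·((-1)+(-1)) − 3 = -7 → (-1,-1,-7)
replace slot 2: 2·((-1)+(-7)) − (-1) = -15 → (-1,-15,-7)

-1,-15,-7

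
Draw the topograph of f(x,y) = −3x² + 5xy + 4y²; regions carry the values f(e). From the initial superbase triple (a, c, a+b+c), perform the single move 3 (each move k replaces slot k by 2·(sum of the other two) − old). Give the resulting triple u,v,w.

start (-3,4,6) = (f(1,0),f(0,1),f(1,1))
replace slot 3: 2·((-3)+4) − 6 = -4 → (-3,4,-4)

-3,4,-4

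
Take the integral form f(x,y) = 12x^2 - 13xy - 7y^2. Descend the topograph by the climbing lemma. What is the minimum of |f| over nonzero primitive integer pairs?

descent: ρ → (-7,13,12)  [lands on river]
river: ρ → (12,11,-8)
river: ρ → (-8,21,2)
river: ρ → (2,19,-18)
river: ρ → (-18,17,3)
river: ρ → (3,19,-12)
river: ρ → (-12,5,10)
river: ρ → (10,15,-7)
closes: descent 1, river 8
min |a| on river = 2

2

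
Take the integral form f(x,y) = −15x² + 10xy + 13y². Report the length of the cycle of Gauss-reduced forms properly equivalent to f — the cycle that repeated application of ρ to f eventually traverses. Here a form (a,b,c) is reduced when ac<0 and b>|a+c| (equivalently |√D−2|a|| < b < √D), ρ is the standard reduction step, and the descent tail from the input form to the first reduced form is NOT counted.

D = 880, ⌊√D⌋ = 29
river: ρ → (13,16,-12)
river: ρ → (-12,8,17)
river: ρ → (17,26,-3)
river: ρ → (-3,28,8)
river: ρ → (8,20,-15)
river: ρ → (-15,10,13)
ρ-cycle length = 6 (tail of 0 descent steps not counted)

6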